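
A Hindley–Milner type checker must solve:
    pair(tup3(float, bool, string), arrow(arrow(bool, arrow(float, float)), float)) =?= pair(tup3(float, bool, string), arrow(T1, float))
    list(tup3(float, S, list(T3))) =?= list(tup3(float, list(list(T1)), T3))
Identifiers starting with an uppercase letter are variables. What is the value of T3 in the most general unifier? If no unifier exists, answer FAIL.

FAIL

Decompose pair/2: tup3(float, bool, string) =?= tup3(float, bool, string),  arrow(arrow(bool, arrow(float, float)), float) =?= arrow(T1, float).
Delete trivial equation tup3(float, bool, string) =?= tup3(float, bool, string).
Decompose arrow/2: arrow(bool, arrow(float, float)) =?= T1,  float =?= float.
Bind T1 := arrow(bool, arrow(float, float)); substituting into the one remaining equation that mentions T1 gives: list(tup3(float, S, list(T3))) =?= list(tup3(float, list(list(arrow(bool, arrow(float, float)))), T3)).
Delete trivial equation float =?= float.
Decompose list/1: tup3(float, S, list(T3)) =?= tup3(float, list(list(arrow(bool, arrow(float, float)))), T3).
Decompose tup3/3: float =?= float,  S =?= list(list(arrow(bool, arrow(float, float)))),  list(T3) =?= T3.
Delete trivial equation float =?= float.
Bind S := list(list(arrow(bool, arrow(float, float)))); no other remaining equation mentions S.
Occurs check fails: T3 occurs in list(T3); the equation T3 =?= list(T3) has no finite solution.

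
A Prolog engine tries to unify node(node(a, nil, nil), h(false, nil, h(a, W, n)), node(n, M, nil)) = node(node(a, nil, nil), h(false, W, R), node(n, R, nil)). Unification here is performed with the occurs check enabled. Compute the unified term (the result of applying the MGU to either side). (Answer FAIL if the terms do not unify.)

Decompose node/3: node(a, nil, nil) = node(a, nil, nil),  h(false, nil, h(a, W, n)) = h(false, W, R),  node(n, M, nil) = node(n, R, nil).
Delete trivial equation node(a, nil, nil) = node(a, nil, nil).
Decompose h/3: false = false,  nil = W,  h(a, W, n) = R.
Delete trivial equation false = false.
Bind W := nil; substituting into the one remaining equation that mentions W gives: h(a, nil, n) = R.
Bind R := h(a, nil, n); substituting into the remaining equation gives: node(n, M, nil) = node(n, h(a, nil, n), nil).
Decompose node/3: n = n,  M = h(a, nil, n),  nil = nil.
Delete trivial equation n = n.
Bind M := h(a, nil, n); no other remaining equation mentions M.
Delete trivial equation nil = nil.
Applying the MGU to either side gives node(node(a, nil, nil), h(false, nil, h(a, nil, n)), node(n, h(a, nil, n), nil)).

node(node(a, nil, nil), h(false, nil, h(a, nil, n)), node(n, h(a, nil, n), nil))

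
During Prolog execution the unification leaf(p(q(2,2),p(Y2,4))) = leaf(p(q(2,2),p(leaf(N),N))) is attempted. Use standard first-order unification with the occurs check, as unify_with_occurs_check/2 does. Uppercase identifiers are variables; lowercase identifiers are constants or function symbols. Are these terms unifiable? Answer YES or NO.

YES

Decompose leaf/1: p(q(2,2),p(Y2,4)) = p(q(2,2),p(leaf(N),N)).
Decompose p/2: q(2,2) = q(2,2),  p(Y2,4) = p(leaf(N),N).
Delete trivial equation q(2,2) = q(2,2).
Decompose p/2: Y2 = leaf(N),  4 = N.
Bind Y2 := leaf(N); no other remaining equation mentions Y2.
Bind N := 4. Substituting into the earlier binding gives Y2 := leaf(4).
No equations remain and no clash or occurs-check failure arose, so a unifier exists.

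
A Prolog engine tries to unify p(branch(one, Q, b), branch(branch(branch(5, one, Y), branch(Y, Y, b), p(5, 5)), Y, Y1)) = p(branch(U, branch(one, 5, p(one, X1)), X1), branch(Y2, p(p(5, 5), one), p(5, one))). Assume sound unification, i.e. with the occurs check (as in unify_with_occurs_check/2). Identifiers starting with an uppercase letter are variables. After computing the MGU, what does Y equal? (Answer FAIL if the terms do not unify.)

Decompose p/2: branch(one, Q, b) = branch(U, branch(one, 5, p(one, X1)), X1),  branch(branch(branch(5, one, Y), branch(Y, Y, b), p(5, 5)), Y, Y1) = branch(Y2, p(p(5, 5), one), p(5, one)).
Decompose branch/3: one = U,  Q = branch(one, 5, p(one, X1)),  b = X1.
Bind U := one; no other remaining equation mentions U.
Bind Q := branch(one, 5, p(one, X1)); no other remaining equation mentions Q.
Bind X1 := b; no other remaining equation mentions X1. Substituting into the earlier binding gives Q := branch(one, 5, p(one, b)).
Decompose branch/3: branch(branch(5, one, Y), branch(Y, Y, b), p(5, 5)) = Y2,  Y = p(p(5, 5), one),  Y1 = p(5, one).
Bind Y2 := branch(branch(5, one, Y), branch(Y, Y, b), p(5, 5)); no other remaining equation mentions Y2.
Bind Y := p(p(5, 5), one); no other remaining equation mentions Y. Substituting into the earlier binding gives Y2 := branch(branch(5, one, p(p(5, 5), one)), branch(p(p(5, 5), one), p(p(5, 5), one), b), p(5, 5)).
Bind Y1 := p(5, one).
MGU = { U ↦ one, Q ↦ branch(one, 5, p(one, b)), X1 ↦ b, Y2 ↦ branch(branch(5, one, p(p(5, 5), one)), branch(p(p(5, 5), one), p(p(5, 5), one), b), p(5, 5)), Y ↦ p(p(5, 5), one), Y1 ↦ p(5, one) }, so Y ↦ p(p(5, 5), one).

p(p(5, 5), one)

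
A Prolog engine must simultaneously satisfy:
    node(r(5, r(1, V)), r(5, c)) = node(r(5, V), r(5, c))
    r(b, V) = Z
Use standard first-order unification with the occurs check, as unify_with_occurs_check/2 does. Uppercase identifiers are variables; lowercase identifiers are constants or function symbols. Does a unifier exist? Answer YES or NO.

NO

Decompose node/2: r(5, r(1, V)) = r(5, V),  r(5, c) = r(5, c).
Decompose r/2: 5 = 5,  r(1, V) = V.
Delete trivial equation 5 = 5.
Occurs check fails: V occurs in r(1, V); the equation V = r(1, V) has no finite solution.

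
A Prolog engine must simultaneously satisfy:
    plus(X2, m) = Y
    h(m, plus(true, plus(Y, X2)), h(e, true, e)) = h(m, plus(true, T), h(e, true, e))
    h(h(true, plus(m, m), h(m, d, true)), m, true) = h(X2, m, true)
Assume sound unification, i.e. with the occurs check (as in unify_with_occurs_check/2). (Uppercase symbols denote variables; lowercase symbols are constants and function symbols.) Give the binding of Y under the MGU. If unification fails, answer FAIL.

plus(h(true, plus(m, m), h(m, d, true)), m)

Bind Y := plus(X2, m); substituting into the one remaining equation that mentions Y gives: h(m, plus(true, plus(plus(X2, m), X2)), h(e, true, e)) = h(m, plus(true, T), h(e, true, e)).
Decompose h/3: m = m,  plus(true, plus(plus(X2, m), X2)) = plus(true, T),  h(e, true, e) = h(e, true, e).
Delete trivial equation m = m.
Decompose plus/2: true = true,  plus(plus(X2, m), X2) = T.
Delete trivial equation true = true.
Bind T := plus(plus(X2, m), X2); no other remaining equation mentions T.
Delete trivial equation h(e, true, e) = h(e, true, e).
Decompose h/3: h(true, plus(m, m), h(m, d, true)) = X2,  m = m,  true = true.
Bind X2 := h(true, plus(m, m), h(m, d, true)); no other remaining equation mentions X2. Substituting into the earlier bindings gives Y := plus(h(true, plus(m, m), h(m, d, true)), m), T := plus(plus(h(true, plus(m, m), h(m, d, true)), m), h(true, plus(m, m), h(m, d, true))).
Delete trivial equation m = m.
Delete trivial equation true = true.
MGU = { Y = plus(h(true, plus(m, m), h(m, d, true)), m), T = plus(plus(h(true, plus(m, m), h(m, d, true)), m), h(true, plus(m, m), h(m, d, true))), X2 = h(true, plus(m, m), h(m, d, true)) }, so Y = plus(h(true, plus(m, m), h(m, d, true)), m).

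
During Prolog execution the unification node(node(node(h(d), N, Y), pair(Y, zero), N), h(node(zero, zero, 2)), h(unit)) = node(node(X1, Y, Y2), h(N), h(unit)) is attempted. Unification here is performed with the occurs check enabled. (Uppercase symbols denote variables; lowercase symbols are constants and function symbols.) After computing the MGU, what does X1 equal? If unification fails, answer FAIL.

FAIL

Decompose node/3: node(node(h(d), N, Y), pair(Y, zero), N) = node(X1, Y, Y2),  h(node(zero, zero, 2)) = h(N),  h(unit) = h(unit).
Decompose node/3: node(h(d), N, Y) = X1,  pair(Y, zero) = Y,  N = Y2.
Bind X1 := node(h(d), N, Y); no other remaining equation mentions X1.
Occurs check fails: Y occurs in pair(Y, zero); the equation Y = pair(Y, zero) has no finite solution.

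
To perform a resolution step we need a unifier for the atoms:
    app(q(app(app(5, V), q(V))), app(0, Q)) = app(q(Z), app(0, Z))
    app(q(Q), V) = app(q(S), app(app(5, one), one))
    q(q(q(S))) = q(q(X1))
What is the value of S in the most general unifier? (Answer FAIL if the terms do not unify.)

app(app(5, app(app(5, one), one)), q(app(app(5, one), one)))

Decompose app/2: q(app(app(5, V), q(V))) = q(Z),  app(0, Q) = app(0, Z).
Decompose q/1: app(app(5, V), q(V)) = Z.
Bind Z := app(app(5, V), q(V)); substituting into the one remaining equation that mentions Z gives: app(0, Q) = app(0, app(app(5, V), q(V))).
Decompose app/2: 0 = 0,  Q = app(app(5, V), q(V)).
Delete trivial equation 0 = 0.
Bind Q := app(app(5, V), q(V)); substituting into the one remaining equation that mentions Q gives: app(q(app(app(5, V), q(V))), V) = app(q(S), app(app(5, one), one)).
Decompose app/2: q(app(app(5, V), q(V))) = q(S),  V = app(app(5, one), one).
Decompose q/1: app(app(5, V), q(V)) = S.
Bind S := app(app(5, V), q(V)); substituting into the one remaining equation that mentions S gives: q(q(q(app(app(5, V), q(V))))) = q(q(X1)).
Bind V := app(app(5, one), one); substituting into the remaining equation gives: q(q(q(app(app(5, app(app(5, one), one)), q(app(app(5, one), one)))))) = q(q(X1)). Substituting into the earlier bindings gives Z := app(app(5, app(app(5, one), one)), q(app(app(5, one), one))), Q := app(app(5, app(app(5, one), one)), q(app(app(5, one), one))), S := app(app(5, app(app(5, one), one)), q(app(app(5, one), one))).
Decompose q/1: q(q(app(app(5, app(app(5, one), one)), q(app(app(5, one), one))))) = q(X1).
Decompose q/1: q(app(app(5, app(app(5, one), one)), q(app(app(5, one), one)))) = X1.
Bind X1 := q(app(app(5, app(app(5, one), one)), q(app(app(5, one), one)))).
MGU = { Z ↦ app(app(5, app(app(5, one), one)), q(app(app(5, one), one))), Q ↦ app(app(5, app(app(5, one), one)), q(app(app(5, one), one))), S ↦ app(app(5, app(app(5, one), one)), q(app(app(5, one), one))), V ↦ app(app(5, one), one), X1 ↦ q(app(app(5, app(app(5, one), one)), q(app(app(5, one), one)))) }, so S ↦ app(app(5, app(app(5, one), one)), q(app(app(5, one), one))).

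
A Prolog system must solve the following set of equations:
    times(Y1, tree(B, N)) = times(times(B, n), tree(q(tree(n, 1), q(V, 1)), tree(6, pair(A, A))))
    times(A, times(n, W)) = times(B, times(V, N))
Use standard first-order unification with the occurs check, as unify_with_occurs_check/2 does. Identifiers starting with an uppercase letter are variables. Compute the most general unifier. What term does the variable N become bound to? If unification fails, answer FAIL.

tree(6, pair(q(tree(n, 1), q(n, 1)), q(tree(n, 1), q(n, 1))))

Decompose times/2: Y1 = times(B, n),  tree(B, N) = tree(q(tree(n, 1), q(V, 1)), tree(6, pair(A, A))).
Bind Y1 := times(B, n); no other remaining equation mentions Y1.
Decompose tree/2: B = q(tree(n, 1), q(V, 1)),  N = tree(6, pair(A, A)).
Bind B := q(tree(n, 1), q(V, 1)); substituting into the one remaining equation that mentions B gives: times(A, times(n, W)) = times(q(tree(n, 1), q(V, 1)), times(V, N)). Substituting into the earlier binding gives Y1 := times(q(tree(n, 1), q(V, 1)), n).
Bind N := tree(6, pair(A, A)); substituting into the remaining equation gives: times(A, times(n, W)) = times(q(tree(n, 1), q(V, 1)), times(V, tree(6, pair(A, A)))).
Decompose times/2: A = q(tree(n, 1), q(V, 1)),  times(n, W) = times(V, tree(6, pair(A, A))).
Bind A := q(tree(n, 1), q(V, 1)); substituting into the remaining equation gives: times(n, W) = times(V, tree(6, pair(q(tree(n, 1), q(V, 1)), q(tree(n, 1), q(V, 1))))). Substituting into the earlier binding gives N := tree(6, pair(q(tree(n, 1), q(V, 1)), q(tree(n, 1), q(V, 1)))).
Decompose times/2: n = V,  W = tree(6, pair(q(tree(n, 1), q(V, 1)), q(tree(n, 1), q(V, 1)))).
Bind V := n; substituting into the remaining equation gives: W = tree(6, pair(q(tree(n, 1), q(n, 1)), q(tree(n, 1), q(n, 1)))). Substituting into the earlier bindings gives Y1 := times(q(tree(n, 1), q(n, 1)), n), B := q(tree(n, 1), q(n, 1)), N := tree(6, pair(q(tree(n, 1), q(n, 1)), q(tree(n, 1), q(n, 1)))), A := q(tree(n, 1), q(n, 1)).
Bind W := tree(6, pair(q(tree(n, 1), q(n, 1)), q(tree(n, 1), q(n, 1)))).
MGU = { Y1 -> times(q(tree(n, 1), q(n, 1)), n), B -> q(tree(n, 1), q(n, 1)), N -> tree(6, pair(q(tree(n, 1), q(n, 1)), q(tree(n, 1), q(n, 1)))), A -> q(tree(n, 1), q(n, 1)), V -> n, W -> tree(6, pair(q(tree(n, 1), q(n, 1)), q(tree(n, 1), q(n, 1)))) }, so N -> tree(6, pair(q(tree(n, 1), q(n, 1)), q(tree(n, 1), q(n, 1)))).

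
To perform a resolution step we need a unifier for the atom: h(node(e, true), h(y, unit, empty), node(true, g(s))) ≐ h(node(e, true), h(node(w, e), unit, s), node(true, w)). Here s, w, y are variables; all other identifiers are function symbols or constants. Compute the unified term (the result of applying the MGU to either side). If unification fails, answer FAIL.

Decompose h/3: node(e, true) ≐ node(e, true),  h(y, unit, empty) ≐ h(node(w, e), unit, s),  node(true, g(s)) ≐ node(true, w).
Delete trivial equation node(e, true) ≐ node(e, true).
Decompose h/3: y ≐ node(w, e),  unit ≐ unit,  empty ≐ s.
Bind y := node(w, e); no other remaining equation mentions y.
Delete trivial equation unit ≐ unit.
Bind s := empty; substituting into the remaining equation gives: node(true, g(empty)) ≐ node(true, w).
Decompose node/2: true ≐ true,  g(empty) ≐ w.
Delete trivial equation true ≐ true.
Bind w := g(empty). Substituting into the earlier binding gives y := node(g(empty), e).
Applying the MGU to either side gives h(node(e, true), h(node(g(empty), e), unit, empty), node(true, g(empty))).

h(node(e, true), h(node(g(empty), e), unit, empty), node(true, g(empty)))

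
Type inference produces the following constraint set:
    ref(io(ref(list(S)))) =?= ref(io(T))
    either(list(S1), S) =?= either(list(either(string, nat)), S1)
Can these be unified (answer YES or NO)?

YES

Decompose ref/1: io(ref(list(S))) =?= io(T).
Decompose io/1: ref(list(S)) =?= T.
Bind T := ref(list(S)); no other remaining equation mentions T.
Decompose either/2: list(S1) =?= list(either(string, nat)),  S =?= S1.
Decompose list/1: S1 =?= either(string, nat).
Bind S1 := either(string, nat); substituting into the remaining equation gives: S =?= either(string, nat).
Bind S := either(string, nat). Substituting into the earlier binding gives T := ref(list(either(string, nat))).
No equations remain and no clash or occurs-check failure arose, so a unifier exists.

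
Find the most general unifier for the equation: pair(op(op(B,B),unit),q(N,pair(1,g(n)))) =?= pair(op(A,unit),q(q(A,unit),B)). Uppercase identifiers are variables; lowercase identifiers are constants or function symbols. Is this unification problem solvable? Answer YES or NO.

YES

Decompose pair/2: op(op(B,B),unit) =?= op(A,unit),  q(N,pair(1,g(n))) =?= q(q(A,unit),B).
Decompose op/2: op(B,B) =?= A,  unit =?= unit.
Bind A := op(B,B); substituting into the one remaining equation that mentions A gives: q(N,pair(1,g(n))) =?= q(q(op(B,B),unit),B).
Delete trivial equation unit =?= unit.
Decompose q/2: N =?= q(op(B,B),unit),  pair(1,g(n)) =?= B.
Bind N := q(op(B,B),unit); no other remaining equation mentions N.
Bind B := pair(1,g(n)). Substituting into the earlier bindings gives A := op(pair(1,g(n)),pair(1,g(n))), N := q(op(pair(1,g(n)),pair(1,g(n))),unit).
No equations remain and no clash or occurs-check failure arose, so a unifier exists.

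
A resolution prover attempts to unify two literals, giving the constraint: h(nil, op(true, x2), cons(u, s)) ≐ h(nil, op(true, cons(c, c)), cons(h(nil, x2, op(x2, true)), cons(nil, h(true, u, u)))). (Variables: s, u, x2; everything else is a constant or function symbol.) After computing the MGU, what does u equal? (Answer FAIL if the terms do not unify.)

h(nil, cons(c, c), op(cons(c, c), true))

Decompose h/3: nil ≐ nil,  op(true, x2) ≐ op(true, cons(c, c)),  cons(u, s) ≐ cons(h(nil, x2, op(x2, true)), cons(nil, h(true, u, u))).
Delete trivial equation nil ≐ nil.
Decompose op/2: true ≐ true,  x2 ≐ cons(c, c).
Delete trivial equation true ≐ true.
Bind x2 := cons(c, c); substituting into the remaining equation gives: cons(u, s) ≐ cons(h(nil, cons(c, c), op(cons(c, c), true)), cons(nil, h(true, u, u))).
Decompose cons/2: u ≐ h(nil, cons(c, c), op(cons(c, c), true)),  s ≐ cons(nil, h(true, u, u)).
Bind u := h(nil, cons(c, c), op(cons(c, c), true)); substituting into the remaining equation gives: s ≐ cons(nil, h(true, h(nil, cons(c, c), op(cons(c, c), true)), h(nil, cons(c, c), op(cons(c, c), true)))).
Bind s := cons(nil, h(true, h(nil, cons(c, c), op(cons(c, c), true)), h(nil, cons(c, c), op(cons(c, c), true)))).
MGU = { x2 ↦ cons(c, c), u ↦ h(nil, cons(c, c), op(cons(c, c), true)), s ↦ cons(nil, h(true, h(nil, cons(c, c), op(cons(c, c), true)), h(nil, cons(c, c), op(cons(c, c), true)))) }, so u ↦ h(nil, cons(c, c), op(cons(c, c), true)).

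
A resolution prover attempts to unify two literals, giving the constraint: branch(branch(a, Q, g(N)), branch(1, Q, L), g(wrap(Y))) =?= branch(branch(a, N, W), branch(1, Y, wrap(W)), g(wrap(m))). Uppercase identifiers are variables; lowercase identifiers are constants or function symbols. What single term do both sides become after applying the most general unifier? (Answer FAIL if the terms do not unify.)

Decompose branch/3: branch(a, Q, g(N)) =?= branch(a, N, W),  branch(1, Q, L) =?= branch(1, Y, wrap(W)),  g(wrap(Y)) =?= g(wrap(m)).
Decompose branch/3: a =?= a,  Q =?= N,  g(N) =?= W.
Delete trivial equation a =?= a.
Bind Q := N; substituting into the one remaining equation that mentions Q gives: branch(1, N, L) =?= branch(1, Y, wrap(W)).
Bind W := g(N); substituting into the one remaining equation that mentions W gives: branch(1, N, L) =?= branch(1, Y, wrap(g(N))).
Decompose branch/3: 1 =?= 1,  N =?= Y,  L =?= wrap(g(N)).
Delete trivial equation 1 =?= 1.
Bind N := Y; substituting into the one remaining equation that mentions N gives: L =?= wrap(g(Y)). Substituting into the earlier bindings gives Q := Y, W := g(Y).
Bind L := wrap(g(Y)); no other remaining equation mentions L.
Decompose g/1: wrap(Y) =?= wrap(m).
Decompose wrap/1: Y =?= m.
Bind Y := m. Substituting into the earlier bindings gives Q := m, W := g(m), N := m, L := wrap(g(m)).
Applying the MGU to either side gives branch(branch(a, m, g(m)), branch(1, m, wrap(g(m))), g(wrap(m))).

branch(branch(a, m, g(m)), branch(1, m, wrap(g(m))), g(wrap(m)))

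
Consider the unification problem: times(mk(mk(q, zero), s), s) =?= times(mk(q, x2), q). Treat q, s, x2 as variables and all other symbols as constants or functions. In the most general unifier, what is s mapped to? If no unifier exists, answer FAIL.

Decompose times/2: mk(mk(q, zero), s) =?= mk(q, x2),  s =?= q.
Decompose mk/2: mk(q, zero) =?= q,  s =?= x2.
Occurs check fails: q occurs in mk(q, zero); the equation q =?= mk(q, zero) has no finite solution.

FAIL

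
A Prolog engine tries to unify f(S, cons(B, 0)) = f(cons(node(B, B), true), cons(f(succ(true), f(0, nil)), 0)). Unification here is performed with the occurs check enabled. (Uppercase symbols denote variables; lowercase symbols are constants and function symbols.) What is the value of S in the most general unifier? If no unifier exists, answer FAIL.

Decompose f/2: S = cons(node(B, B), true),  cons(B, 0) = cons(f(succ(true), f(0, nil)), 0).
Bind S := cons(node(B, B), true); no other remaining equation mentions S.
Decompose cons/2: B = f(succ(true), f(0, nil)),  0 = 0.
Bind B := f(succ(true), f(0, nil)); no other remaining equation mentions B. Substituting into the earlier binding gives S := cons(node(f(succ(true), f(0, nil)), f(succ(true), f(0, nil))), true).
Delete trivial equation 0 = 0.
MGU = { S ↦ cons(node(f(succ(true), f(0, nil)), f(succ(true), f(0, nil))), true), B ↦ f(succ(true), f(0, nil)) }, so S ↦ cons(node(f(succ(true), f(0, nil)), f(succ(true), f(0, nil))), true).

cons(node(f(succ(true), f(0, nil)), f(succ(true), f(0, nil))), true)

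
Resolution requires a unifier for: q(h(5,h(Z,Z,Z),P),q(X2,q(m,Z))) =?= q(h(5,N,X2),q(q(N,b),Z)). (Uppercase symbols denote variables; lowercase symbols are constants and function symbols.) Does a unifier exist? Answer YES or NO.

NO

Decompose q/2: h(5,h(Z,Z,Z),P) =?= h(5,N,X2),  q(X2,q(m,Z)) =?= q(q(N,b),Z).
Decompose h/3: 5 =?= 5,  h(Z,Z,Z) =?= N,  P =?= X2.
Delete trivial equation 5 =?= 5.
Bind N := h(Z,Z,Z); substituting into the one remaining equation that mentions N gives: q(X2,q(m,Z)) =?= q(q(h(Z,Z,Z),b),Z).
Bind P := X2; no other remaining equation mentions P.
Decompose q/2: X2 =?= q(h(Z,Z,Z),b),  q(m,Z) =?= Z.
Bind X2 := q(h(Z,Z,Z),b); no other remaining equation mentions X2. Substituting into the earlier binding gives P := q(h(Z,Z,Z),b).
Occurs check fails: Z occurs in q(m,Z); the equation Z =?= q(m,Z) has no finite solution.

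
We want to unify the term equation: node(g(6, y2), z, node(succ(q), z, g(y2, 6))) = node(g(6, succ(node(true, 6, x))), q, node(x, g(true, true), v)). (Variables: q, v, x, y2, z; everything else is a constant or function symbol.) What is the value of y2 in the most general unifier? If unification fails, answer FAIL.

Decompose node/3: g(6, y2) = g(6, succ(node(true, 6, x))),  z = q,  node(succ(q), z, g(y2, 6)) = node(x, g(true, true), v).
Decompose g/2: 6 = 6,  y2 = succ(node(true, 6, x)).
Delete trivial equation 6 = 6.
Bind y2 := succ(node(true, 6, x)); substituting into the one remaining equation that mentions y2 gives: node(succ(q), z, g(succ(node(true, 6, x)), 6)) = node(x, g(true, true), v).
Bind z := q; substituting into the remaining equation gives: node(succ(q), q, g(succ(node(true, 6, x)), 6)) = node(x, g(true, true), v).
Decompose node/3: succ(q) = x,  q = g(true, true),  g(succ(node(true, 6, x)), 6) = v.
Bind x := succ(q); substituting into the one remaining equation that mentions x gives: g(succ(node(true, 6, succ(q))), 6) = v. Substituting into the earlier binding gives y2 := succ(node(true, 6, succ(q))).
Bind q := g(true, true); substituting into the remaining equation gives: g(succ(node(true, 6, succ(g(true, true)))), 6) = v. Substituting into the earlier bindings gives y2 := succ(node(true, 6, succ(g(true, true)))), z := g(true, true), x := succ(g(true, true)).
Bind v := g(succ(node(true, 6, succ(g(true, true)))), 6).
MGU = { y2 ↦ succ(node(true, 6, succ(g(true, true)))), z ↦ g(true, true), x ↦ succ(g(true, true)), q ↦ g(true, true), v ↦ g(succ(node(true, 6, succ(g(true, true)))), 6) }, so y2 ↦ succ(node(true, 6, succ(g(true, true)))).

succ(node(true, 6, succ(g(true, true))))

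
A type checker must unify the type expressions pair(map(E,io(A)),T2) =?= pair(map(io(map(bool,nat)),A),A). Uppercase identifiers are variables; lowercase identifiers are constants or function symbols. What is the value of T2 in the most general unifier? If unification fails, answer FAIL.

FAIL

Decompose pair/2: map(E,io(A)) =?= map(io(map(bool,nat)),A),  T2 =?= A.
Decompose map/2: E =?= io(map(bool,nat)),  io(A) =?= A.
Bind E := io(map(bool,nat)); no other remaining equation mentions E.
Occurs check fails: A occurs in io(A); the equation A =?= io(A) has no finite solution.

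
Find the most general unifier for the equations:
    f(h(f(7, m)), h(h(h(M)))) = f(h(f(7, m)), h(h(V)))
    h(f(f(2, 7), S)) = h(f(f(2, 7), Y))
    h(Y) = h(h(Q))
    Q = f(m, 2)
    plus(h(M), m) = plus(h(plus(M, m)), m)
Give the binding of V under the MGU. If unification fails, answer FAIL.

FAIL

Decompose f/2: h(f(7, m)) = h(f(7, m)),  h(h(h(M))) = h(h(V)).
Delete trivial equation h(f(7, m)) = h(f(7, m)).
Decompose h/1: h(h(M)) = h(V).
Decompose h/1: h(M) = V.
Bind V := h(M); no other remaining equation mentions V.
Decompose h/1: f(f(2, 7), S) = f(f(2, 7), Y).
Decompose f/2: f(2, 7) = f(2, 7),  S = Y.
Delete trivial equation f(2, 7) = f(2, 7).
Bind S := Y; no other remaining equation mentions S.
Decompose h/1: Y = h(Q).
Bind Y := h(Q); no other remaining equation mentions Y. Substituting into the earlier binding gives S := h(Q).
Bind Q := f(m, 2); no other remaining equation mentions Q. Substituting into the earlier bindings gives S := h(f(m, 2)), Y := h(f(m, 2)).
Decompose plus/2: h(M) = h(plus(M, m)),  m = m.
Decompose h/1: M = plus(M, m).
Occurs check fails: M occurs in plus(M, m); the equation M = plus(M, m) has no finite solution.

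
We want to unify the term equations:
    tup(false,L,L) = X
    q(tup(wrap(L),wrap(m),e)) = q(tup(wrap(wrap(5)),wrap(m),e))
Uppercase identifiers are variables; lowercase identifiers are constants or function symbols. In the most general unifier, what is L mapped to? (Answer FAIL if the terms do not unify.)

wrap(5)

Bind X := tup(false,L,L); no other remaining equation mentions X.
Decompose q/1: tup(wrap(L),wrap(m),e) = tup(wrap(wrap(5)),wrap(m),e).
Decompose tup/3: wrap(L) = wrap(wrap(5)),  wrap(m) = wrap(m),  e = e.
Decompose wrap/1: L = wrap(5).
Bind L := wrap(5); no other remaining equation mentions L. Substituting into the earlier binding gives X := tup(false,wrap(5),wrap(5)).
Delete trivial equation wrap(m) = wrap(m).
Delete trivial equation e = e.
MGU = { X ↦ tup(false,wrap(5),wrap(5)), L ↦ wrap(5) }, so L ↦ wrap(5).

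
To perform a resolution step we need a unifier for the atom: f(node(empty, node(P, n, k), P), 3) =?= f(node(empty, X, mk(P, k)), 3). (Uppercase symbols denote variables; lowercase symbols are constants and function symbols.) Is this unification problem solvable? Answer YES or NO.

Decompose f/2: node(empty, node(P, n, k), P) =?= node(empty, X, mk(P, k)),  3 =?= 3.
Decompose node/3: empty =?= empty,  node(P, n, k) =?= X,  P =?= mk(P, k).
Delete trivial equation empty =?= empty.
Bind X := node(P, n, k); no other remaining equation mentions X.
Occurs check fails: P occurs in mk(P, k); the equation P =?= mk(P, k) has no finite solution.

NO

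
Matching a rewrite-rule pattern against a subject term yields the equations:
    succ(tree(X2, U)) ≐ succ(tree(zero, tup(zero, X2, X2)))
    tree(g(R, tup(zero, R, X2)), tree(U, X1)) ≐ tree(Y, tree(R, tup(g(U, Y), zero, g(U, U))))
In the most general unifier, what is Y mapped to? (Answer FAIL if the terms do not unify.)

g(tup(zero, zero, zero), tup(zero, tup(zero, zero, zero), zero))

Decompose succ/1: tree(X2, U) ≐ tree(zero, tup(zero, X2, X2)).
Decompose tree/2: X2 ≐ zero,  U ≐ tup(zero, X2, X2).
Bind X2 := zero; substituting into the remaining equations gives: U ≐ tup(zero, zero, zero),  tree(g(R, tup(zero, R, zero)), tree(U, X1)) ≐ tree(Y, tree(R, tup(g(U, Y), zero, g(U, U)))).
Bind U := tup(zero, zero, zero); substituting into the remaining equation gives: tree(g(R, tup(zero, R, zero)), tree(tup(zero, zero, zero), X1)) ≐ tree(Y, tree(R, tup(g(tup(zero, zero, zero), Y), zero, g(tup(zero, zero, zero), tup(zero, zero, zero))))).
Decompose tree/2: g(R, tup(zero, R, zero)) ≐ Y,  tree(tup(zero, zero, zero), X1) ≐ tree(R, tup(g(tup(zero, zero, zero), Y), zero, g(tup(zero, zero, zero), tup(zero, zero, zero)))).
Bind Y := g(R, tup(zero, R, zero)); substituting into the remaining equation gives: tree(tup(zero, zero, zero), X1) ≐ tree(R, tup(g(tup(zero, zero, zero), g(R, tup(zero, R, zero))), zero, g(tup(zero, zero, zero), tup(zero, zero, zero)))).
Decompose tree/2: tup(zero, zero, zero) ≐ R,  X1 ≐ tup(g(tup(zero, zero, zero), g(R, tup(zero, R, zero))), zero, g(tup(zero, zero, zero), tup(zero, zero, zero))).
Bind R := tup(zero, zero, zero); substituting into the remaining equation gives: X1 ≐ tup(g(tup(zero, zero, zero), g(tup(zero, zero, zero), tup(zero, tup(zero, zero, zero), zero))), zero, g(tup(zero, zero, zero), tup(zero, zero, zero))). Substituting into the earlier binding gives Y := g(tup(zero, zero, zero), tup(zero, tup(zero, zero, zero), zero)).
Bind X1 := tup(g(tup(zero, zero, zero), g(tup(zero, zero, zero), tup(zero, tup(zero, zero, zero), zero))), zero, g(tup(zero, zero, zero), tup(zero, zero, zero))).
MGU = { X2 ↦ zero, U ↦ tup(zero, zero, zero), Y ↦ g(tup(zero, zero, zero), tup(zero, tup(zero, zero, zero), zero)), R ↦ tup(zero, zero, zero), X1 ↦ tup(g(tup(zero, zero, zero), g(tup(zero, zero, zero), tup(zero, tup(zero, zero, zero), zero))), zero, g(tup(zero, zero, zero), tup(zero, zero, zero))) }, so Y ↦ g(tup(zero, zero, zero), tup(zero, tup(zero, zero, zero), zero)).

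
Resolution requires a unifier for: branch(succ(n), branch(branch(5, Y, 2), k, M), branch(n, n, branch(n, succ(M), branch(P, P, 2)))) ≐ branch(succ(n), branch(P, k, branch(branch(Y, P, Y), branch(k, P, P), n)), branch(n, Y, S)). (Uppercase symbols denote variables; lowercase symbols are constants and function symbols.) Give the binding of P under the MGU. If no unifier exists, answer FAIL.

branch(5, n, 2)

Decompose branch/3: succ(n) ≐ succ(n),  branch(branch(5, Y, 2), k, M) ≐ branch(P, k, branch(branch(Y, P, Y), branch(k, P, P), n)),  branch(n, n, branch(n, succ(M), branch(P, P, 2))) ≐ branch(n, Y, S).
Delete trivial equation succ(n) ≐ succ(n).
Decompose branch/3: branch(5, Y, 2) ≐ P,  k ≐ k,  M ≐ branch(branch(Y, P, Y), branch(k, P, P), n).
Bind P := branch(5, Y, 2); substituting into the 2 remaining equations that mention P gives: M ≐ branch(branch(Y, branch(5, Y, 2), Y), branch(k, branch(5, Y, 2), branch(5, Y, 2)), n),  branch(n, n, branch(n, succ(M), branch(branch(5, Y, 2), branch(5, Y, 2), 2))) ≐ branch(n, Y, S).
Delete trivial equation k ≐ k.
Bind M := branch(branch(Y, branch(5, Y, 2), Y), branch(k, branch(5, Y, 2), branch(5, Y, 2)), n); substituting into the remaining equation gives: branch(n, n, branch(n, succ(branch(branch(Y, branch(5, Y, 2), Y), branch(k, branch(5, Y, 2), branch(5, Y, 2)), n)), branch(branch(5, Y, 2), branch(5, Y, 2), 2))) ≐ branch(n, Y, S).
Decompose branch/3: n ≐ n,  n ≐ Y,  branch(n, succ(branch(branch(Y, branch(5, Y, 2), Y), branch(k, branch(5, Y, 2), branch(5, Y, 2)), n)), branch(branch(5, Y, 2), branch(5, Y, 2), 2)) ≐ S.
Delete trivial equation n ≐ n.
Bind Y := n; substituting into the remaining equation gives: branch(n, succ(branch(branch(n, branch(5, n, 2), n), branch(k, branch(5, n, 2), branch(5, n, 2)), n)), branch(branch(5, n, 2), branch(5, n, 2), 2)) ≐ S. Substituting into the earlier bindings gives P := branch(5, n, 2), M := branch(branch(n, branch(5, n, 2), n), branch(k, branch(5, n, 2), branch(5, n, 2)), n).
Bind S := branch(n, succ(branch(branch(n, branch(5, n, 2), n), branch(k, branch(5, n, 2), branch(5, n, 2)), n)), branch(branch(5, n, 2), branch(5, n, 2), 2)).
MGU = { P := branch(5, n, 2), M := branch(branch(n, branch(5, n, 2), n), branch(k, branch(5, n, 2), branch(5, n, 2)), n), Y := n, S := branch(n, succ(branch(branch(n, branch(5, n, 2), n), branch(k, branch(5, n, 2), branch(5, n, 2)), n)), branch(branch(5, n, 2), branch(5, n, 2), 2)) }, so P := branch(5, n, 2).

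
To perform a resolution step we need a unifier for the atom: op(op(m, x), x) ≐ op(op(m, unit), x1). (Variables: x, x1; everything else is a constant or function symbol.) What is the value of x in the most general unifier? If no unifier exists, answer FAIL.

Decompose op/2: op(m, x) ≐ op(m, unit),  x ≐ x1.
Decompose op/2: m ≐ m,  x ≐ unit.
Delete trivial equation m ≐ m.
Bind x := unit; substituting into the remaining equation gives: unit ≐ x1.
Bind x1 := unit.
MGU = { x -> unit, x1 -> unit }, so x -> unit.

unit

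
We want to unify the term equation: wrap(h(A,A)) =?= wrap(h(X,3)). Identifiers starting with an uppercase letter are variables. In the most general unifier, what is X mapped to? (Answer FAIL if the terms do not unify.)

3

Decompose wrap/1: h(A,A) =?= h(X,3).
Decompose h/2: A =?= X,  A =?= 3.
Bind A := X; substituting into the remaining equation gives: X =?= 3.
Bind X := 3. Substituting into the earlier binding gives A := 3.
MGU = { A := 3, X := 3 }, so X := 3.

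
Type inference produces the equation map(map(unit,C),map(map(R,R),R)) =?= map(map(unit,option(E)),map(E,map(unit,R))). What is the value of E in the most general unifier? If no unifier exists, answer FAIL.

FAIL

Decompose map/2: map(unit,C) =?= map(unit,option(E)),  map(map(R,R),R) =?= map(E,map(unit,R)).
Decompose map/2: unit =?= unit,  C =?= option(E).
Delete trivial equation unit =?= unit.
Bind C := option(E); no other remaining equation mentions C.
Decompose map/2: map(R,R) =?= E,  R =?= map(unit,R).
Bind E := map(R,R); no other remaining equation mentions E. Substituting into the earlier binding gives C := option(map(R,R)).
Occurs check fails: R occurs in map(unit,R); the equation R =?= map(unit,R) has no finite solution.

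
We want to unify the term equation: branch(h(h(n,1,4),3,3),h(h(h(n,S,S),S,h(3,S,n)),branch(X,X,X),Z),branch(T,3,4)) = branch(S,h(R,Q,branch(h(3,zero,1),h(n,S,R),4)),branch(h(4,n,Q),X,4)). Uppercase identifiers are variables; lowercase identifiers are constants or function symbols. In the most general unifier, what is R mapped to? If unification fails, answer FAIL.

h(h(n,h(h(n,1,4),3,3),h(h(n,1,4),3,3)),h(h(n,1,4),3,3),h(3,h(h(n,1,4),3,3),n))

Decompose branch/3: h(h(n,1,4),3,3) = S,  h(h(h(n,S,S),S,h(3,S,n)),branch(X,X,X),Z) = h(R,Q,branch(h(3,zero,1),h(n,S,R),4)),  branch(T,3,4) = branch(h(4,n,Q),X,4).
Bind S := h(h(n,1,4),3,3); substituting into the one remaining equation that mentions S gives: h(h(h(n,h(h(n,1,4),3,3),h(h(n,1,4),3,3)),h(h(n,1,4),3,3),h(3,h(h(n,1,4),3,3),n)),branch(X,X,X),Z) = h(R,Q,branch(h(3,zero,1),h(n,h(h(n,1,4),3,3),R),4)).
Decompose h/3: h(h(n,h(h(n,1,4),3,3),h(h(n,1,4),3,3)),h(h(n,1,4),3,3),h(3,h(h(n,1,4),3,3),n)) = R,  branch(X,X,X) = Q,  Z = branch(h(3,zero,1),h(n,h(h(n,1,4),3,3),R),4).
Bind R := h(h(n,h(h(n,1,4),3,3),h(h(n,1,4),3,3)),h(h(n,1,4),3,3),h(3,h(h(n,1,4),3,3),n)); substituting into the one remaining equation that mentions R gives: Z = branch(h(3,zero,1),h(n,h(h(n,1,4),3,3),h(h(n,h(h(n,1,4),3,3),h(h(n,1,4),3,3)),h(h(n,1,4),3,3),h(3,h(h(n,1,4),3,3),n))),4).
Bind Q := branch(X,X,X); substituting into the one remaining equation that mentions Q gives: branch(T,3,4) = branch(h(4,n,branch(X,X,X)),X,4).
Bind Z := branch(h(3,zero,1),h(n,h(h(n,1,4),3,3),h(h(n,h(h(n,1,4),3,3),h(h(n,1,4),3,3)),h(h(n,1,4),3,3),h(3,h(h(n,1,4),3,3),n))),4); no other remaining equation mentions Z.
Decompose branch/3: T = h(4,n,branch(X,X,X)),  3 = X,  4 = 4.
Bind T := h(4,n,branch(X,X,X)); no other remaining equation mentions T.
Bind X := 3; no other remaining equation mentions X. Substituting into the earlier bindings gives Q := branch(3,3,3), T := h(4,n,branch(3,3,3)).
Delete trivial equation 4 = 4.
MGU = { S -> h(h(n,1,4),3,3), R -> h(h(n,h(h(n,1,4),3,3),h(h(n,1,4),3,3)),h(h(n,1,4),3,3),h(3,h(h(n,1,4),3,3),n)), Q -> branch(3,3,3), Z -> branch(h(3,zero,1),h(n,h(h(n,1,4),3,3),h(h(n,h(h(n,1,4),3,3),h(h(n,1,4),3,3)),h(h(n,1,4),3,3),h(3,h(h(n,1,4),3,3),n))),4), T -> h(4,n,branch(3,3,3)), X -> 3 }, so R -> h(h(n,h(h(n,1,4),3,3),h(h(n,1,4),3,3)),h(h(n,1,4),3,3),h(3,h(h(n,1,4),3,3),n)).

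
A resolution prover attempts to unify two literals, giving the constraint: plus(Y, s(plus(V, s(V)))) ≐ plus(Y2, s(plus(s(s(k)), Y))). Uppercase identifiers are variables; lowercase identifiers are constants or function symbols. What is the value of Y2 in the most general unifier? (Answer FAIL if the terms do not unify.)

s(s(s(k)))

Decompose plus/2: Y ≐ Y2,  s(plus(V, s(V))) ≐ s(plus(s(s(k)), Y)).
Bind Y := Y2; substituting into the remaining equation gives: s(plus(V, s(V))) ≐ s(plus(s(s(k)), Y2)).
Decompose s/1: plus(V, s(V)) ≐ plus(s(s(k)), Y2).
Decompose plus/2: V ≐ s(s(k)),  s(V) ≐ Y2.
Bind V := s(s(k)); substituting into the remaining equation gives: s(s(s(k))) ≐ Y2.
Bind Y2 := s(s(s(k))). Substituting into the earlier binding gives Y := s(s(s(k))).
MGU = { Y -> s(s(s(k))), V -> s(s(k)), Y2 -> s(s(s(k))) }, so Y2 -> s(s(s(k))).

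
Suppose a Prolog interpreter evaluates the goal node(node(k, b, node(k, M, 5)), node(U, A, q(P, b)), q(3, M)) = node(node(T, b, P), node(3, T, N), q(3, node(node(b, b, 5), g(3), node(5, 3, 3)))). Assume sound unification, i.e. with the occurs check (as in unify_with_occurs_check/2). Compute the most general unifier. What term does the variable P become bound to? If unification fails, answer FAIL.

Decompose node/3: node(k, b, node(k, M, 5)) = node(T, b, P),  node(U, A, q(P, b)) = node(3, T, N),  q(3, M) = q(3, node(node(b, b, 5), g(3), node(5, 3, 3))).
Decompose node/3: k = T,  b = b,  node(k, M, 5) = P.
Bind T := k; substituting into the one remaining equation that mentions T gives: node(U, A, q(P, b)) = node(3, k, N).
Delete trivial equation b = b.
Bind P := node(k, M, 5); substituting into the one remaining equation that mentions P gives: node(U, A, q(node(k, M, 5), b)) = node(3, k, N).
Decompose node/3: U = 3,  A = k,  q(node(k, M, 5), b) = N.
Bind U := 3; no other remaining equation mentions U.
Bind A := k; no other remaining equation mentions A.
Bind N := q(node(k, M, 5), b); no other remaining equation mentions N.
Decompose q/2: 3 = 3,  M = node(node(b, b, 5), g(3), node(5, 3, 3)).
Delete trivial equation 3 = 3.
Bind M := node(node(b, b, 5), g(3), node(5, 3, 3)). Substituting into the earlier bindings gives P := node(k, node(node(b, b, 5), g(3), node(5, 3, 3)), 5), N := q(node(k, node(node(b, b, 5), g(3), node(5, 3, 3)), 5), b).
MGU = { T = k, P = node(k, node(node(b, b, 5), g(3), node(5, 3, 3)), 5), U = 3, A = k, N = q(node(k, node(node(b, b, 5), g(3), node(5, 3, 3)), 5), b), M = node(node(b, b, 5), g(3), node(5, 3, 3)) }, so P = node(k, node(node(b, b, 5), g(3), node(5, 3, 3)), 5).

node(k, node(node(b, b, 5), g(3), node(5, 3, 3)), 5)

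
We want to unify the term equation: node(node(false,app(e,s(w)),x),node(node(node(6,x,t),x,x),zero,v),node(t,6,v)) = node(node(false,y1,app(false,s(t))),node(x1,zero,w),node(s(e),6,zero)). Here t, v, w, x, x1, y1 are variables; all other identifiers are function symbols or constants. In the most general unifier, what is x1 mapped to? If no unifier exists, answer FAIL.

node(node(6,app(false,s(s(e))),s(e)),app(false,s(s(e))),app(false,s(s(e))))

Decompose node/3: node(false,app(e,s(w)),x) = node(false,y1,app(false,s(t))),  node(node(node(6,x,t),x,x),zero,v) = node(x1,zero,w),  node(t,6,v) = node(s(e),6,zero).
Decompose node/3: false = false,  app(e,s(w)) = y1,  x = app(false,s(t)).
Delete trivial equation false = false.
Bind y1 := app(e,s(w)); no other remaining equation mentions y1.
Bind x := app(false,s(t)); substituting into the one remaining equation that mentions x gives: node(node(node(6,app(false,s(t)),t),app(false,s(t)),app(false,s(t))),zero,v) = node(x1,zero,w).
Decompose node/3: node(node(6,app(false,s(t)),t),app(false,s(t)),app(false,s(t))) = x1,  zero = zero,  v = w.
Bind x1 := node(node(6,app(false,s(t)),t),app(false,s(t)),app(false,s(t))); no other remaining equation mentions x1.
Delete trivial equation zero = zero.
Bind v := w; substituting into the remaining equation gives: node(t,6,w) = node(s(e),6,zero).
Decompose node/3: t = s(e),  6 = 6,  w = zero.
Bind t := s(e); no other remaining equation mentions t. Substituting into the earlier bindings gives x := app(false,s(s(e))), x1 := node(node(6,app(false,s(s(e))),s(e)),app(false,s(s(e))),app(false,s(s(e)))).
Delete trivial equation 6 = 6.
Bind w := zero. Substituting into the earlier bindings gives y1 := app(e,s(zero)), v := zero.
MGU = { y1 := app(e,s(zero)), x := app(false,s(s(e))), x1 := node(node(6,app(false,s(s(e))),s(e)),app(false,s(s(e))),app(false,s(s(e)))), v := zero, t := s(e), w := zero }, so x1 := node(node(6,app(false,s(s(e))),s(e)),app(false,s(s(e))),app(false,s(s(e)))).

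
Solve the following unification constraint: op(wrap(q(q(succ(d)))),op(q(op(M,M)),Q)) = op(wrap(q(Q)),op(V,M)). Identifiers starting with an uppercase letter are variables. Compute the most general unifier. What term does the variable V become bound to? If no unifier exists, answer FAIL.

Decompose op/2: wrap(q(q(succ(d)))) = wrap(q(Q)),  op(q(op(M,M)),Q) = op(V,M).
Decompose wrap/1: q(q(succ(d))) = q(Q).
Decompose q/1: q(succ(d)) = Q.
Bind Q := q(succ(d)); substituting into the remaining equation gives: op(q(op(M,M)),q(succ(d))) = op(V,M).
Decompose op/2: q(op(M,M)) = V,  q(succ(d)) = M.
Bind V := q(op(M,M)); no other remaining equation mentions V.
Bind M := q(succ(d)). Substituting into the earlier binding gives V := q(op(q(succ(d)),q(succ(d)))).
MGU = { Q -> q(succ(d)), V -> q(op(q(succ(d)),q(succ(d)))), M -> q(succ(d)) }, so V -> q(op(q(succ(d)),q(succ(d)))).

q(op(q(succ(d)),q(succ(d))))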